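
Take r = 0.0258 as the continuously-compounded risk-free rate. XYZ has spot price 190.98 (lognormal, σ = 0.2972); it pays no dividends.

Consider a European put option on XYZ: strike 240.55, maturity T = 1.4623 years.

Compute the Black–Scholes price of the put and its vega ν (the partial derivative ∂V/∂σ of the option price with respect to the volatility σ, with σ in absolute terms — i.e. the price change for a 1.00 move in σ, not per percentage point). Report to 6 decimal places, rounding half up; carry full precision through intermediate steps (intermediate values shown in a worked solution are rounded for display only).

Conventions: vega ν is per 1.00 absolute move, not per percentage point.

σ√T = 0.2972·√1.4623 = 0.359391
d₁ = (ln(S/K) + (r+σ²/2)T) / (σ√T) = (ln(190.98/240.55) + (0.0258+0.2972²/2)·1.4623) / 0.359391 = (-0.230759 + 0.102308) / 0.359391 = -0.357413
d₂ = d₁ − σ√T = -0.357413 − 0.359391 = -0.716804
e^{−rT} = 0.962975
N(−d₁) = 0.639609,  N(−d₂) = 0.763252
Put price V = K·e^{−rT}·N(−d₂) − S·N(−d₁) = 176.802666 − 122.152474 = 54.650192
φ(d₁) = (1/√(2π))·e^{−d₁²/2} = 0.374258
ν = S·φ(d₁)·√T = 86.432466

price = 54.650192
ν = 86.432466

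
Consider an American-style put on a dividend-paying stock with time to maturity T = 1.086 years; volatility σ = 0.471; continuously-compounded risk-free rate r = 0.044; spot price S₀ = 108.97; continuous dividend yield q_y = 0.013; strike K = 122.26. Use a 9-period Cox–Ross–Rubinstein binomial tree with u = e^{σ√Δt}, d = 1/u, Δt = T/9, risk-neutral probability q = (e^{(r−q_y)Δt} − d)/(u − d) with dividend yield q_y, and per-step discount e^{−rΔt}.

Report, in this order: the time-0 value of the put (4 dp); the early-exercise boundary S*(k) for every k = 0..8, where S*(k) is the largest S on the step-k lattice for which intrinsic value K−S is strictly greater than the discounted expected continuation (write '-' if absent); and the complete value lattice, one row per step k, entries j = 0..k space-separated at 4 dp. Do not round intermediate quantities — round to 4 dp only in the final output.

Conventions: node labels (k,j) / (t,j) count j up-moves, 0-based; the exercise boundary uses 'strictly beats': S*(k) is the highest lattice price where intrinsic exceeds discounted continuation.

params: Δt=0.12067 u=1.17776 d=0.84907 q=0.47059 e^(-rΔt)=0.99470
t_9 payoffs: 97.2677 87.5929 74.1729 55.5578 29.7367 0.0000 0.0000 0.0000 0.0000 0.0000
t_8: node(8,0) S=29.4348 payoff=92.8252 vs cont=92.2239 → 92.8252 [stop]  node(8,1) S=40.8294 payoff=81.4306 vs cont=80.8472 → 81.4306 [stop]  node(8,2) S=56.6349 payoff=65.6251 vs cont=65.0665 → 65.6251 [stop]  node(8,3) S=78.5589 payoff=43.7011 vs cont=43.1768 → 43.7011 [stop]  node(8,4) S=108.9700 payoff=13.2900 vs cont=15.6595 → 15.6595 [wait]  node(8,5) S=151.1535 payoff=0.0000 vs cont=0.0000 → 0.0000 [wait]  node(8,6) S=209.6668 payoff=0.0000 vs cont=0.0000 → 0.0000 [wait]  node(8,7) S=290.8313 payoff=0.0000 vs cont=0.0000 → 0.0000 [wait]  node(8,8) S=403.4154 payoff=0.0000 vs cont=0.0000 → 0.0000 [wait]  ⇒ S*(8)=78.5589
t_7: node(7,0) S=34.6671 payoff=87.5929 vs cont=86.9999 → 87.5929 [stop]  node(7,1) S=48.0871 payoff=74.1729 vs cont=73.6009 → 74.1729 [stop]  node(7,2) S=66.7022 payoff=55.5578 vs cont=55.0150 → 55.5578 [stop]  node(7,3) S=92.5233 payoff=29.7367 vs cont=30.3435 → 30.3435 [wait]  node(7,4) S=128.3402 payoff=0.0000 vs cont=8.2464 → 8.2464 [wait]  node(7,5) S=178.0221 payoff=0.0000 vs cont=0.0000 → 0.0000 [wait]  node(7,6) S=246.9366 payoff=0.0000 vs cont=0.0000 → 0.0000 [wait]  node(7,7) S=342.5286 payoff=0.0000 vs cont=0.0000 → 0.0000 [wait]  ⇒ S*(7)=66.7022
t_6: node(6,0) S=40.8294 payoff=81.4306 vs cont=80.8472 → 81.4306 [stop]  node(6,1) S=56.6349 payoff=65.6251 vs cont=65.0665 → 65.6251 [stop]  node(6,2) S=78.5589 payoff=43.7011 vs cont=43.4608 → 43.7011 [stop]  node(6,3) S=108.9700 payoff=13.2900 vs cont=19.8392 → 19.8392 [wait]  node(6,4) S=151.1535 payoff=0.0000 vs cont=4.3426 → 4.3426 [wait]  node(6,5) S=209.6668 payoff=0.0000 vs cont=0.0000 → 0.0000 [wait]  node(6,6) S=290.8313 payoff=0.0000 vs cont=0.0000 → 0.0000 [wait]  ⇒ S*(6)=78.5589
t_5: node(5,0) S=48.0871 payoff=74.1729 vs cont=73.6009 → 74.1729 [stop]  node(5,1) S=66.7022 payoff=55.5578 vs cont=55.0150 → 55.5578 [stop]  node(5,2) S=92.5233 payoff=29.7367 vs cont=32.3000 → 32.3000 [wait]  node(5,3) S=128.3402 payoff=0.0000 vs cont=12.4802 → 12.4802 [wait]  node(5,4) S=178.0221 payoff=0.0000 vs cont=2.2868 → 2.2868 [wait]  node(5,5) S=246.9366 payoff=0.0000 vs cont=0.0000 → 0.0000 [wait]  ⇒ S*(5)=66.7022
t_4: node(4,0) S=56.6349 payoff=65.6251 vs cont=65.0665 → 65.6251 [stop]  node(4,1) S=78.5589 payoff=43.7011 vs cont=44.3767 → 44.3767 [wait]  node(4,2) S=108.9700 payoff=13.2900 vs cont=22.8513 → 22.8513 [wait]  node(4,3) S=151.1535 payoff=0.0000 vs cont=7.6426 → 7.6426 [wait]  node(4,4) S=209.6668 payoff=0.0000 vs cont=1.2043 → 1.2043 [wait]  ⇒ S*(4)=56.6349
t_3: node(3,0) S=66.7022 payoff=55.5578 vs cont=55.3312 → 55.5578 [stop]  node(3,1) S=92.5233 payoff=29.7367 vs cont=34.0657 → 34.0657 [wait]  node(3,2) S=128.3402 payoff=0.0000 vs cont=15.6112 → 15.6112 [wait]  node(3,3) S=178.0221 payoff=0.0000 vs cont=4.5884 → 4.5884 [wait]  ⇒ S*(3)=66.7022
t_2: node(2,0) S=78.5589 payoff=43.7011 vs cont=45.2032 → 45.2032 [wait]  node(2,1) S=108.9700 payoff=13.2900 vs cont=25.2468 → 25.2468 [wait]  node(2,2) S=151.1535 payoff=0.0000 vs cont=10.3688 → 10.3688 [wait]  ⇒ S*(2)=-
t_1: node(1,0) S=92.5233 payoff=29.7367 vs cont=35.6223 → 35.6223 [wait]  node(1,1) S=128.3402 payoff=0.0000 vs cont=18.1487 → 18.1487 [wait]  ⇒ S*(1)=-
t_0: node(0,0) S=108.9700 payoff=13.2900 vs cont=27.2543 → 27.2543 [wait]  ⇒ S*(0)=-

price = 27.2543
boundary = - - - 66.7022 56.6349 66.7022 78.5589 66.7022 78.5589
tree:
27.2543
35.6223 18.1487
45.2032 25.2468 10.3688
55.5578 34.0657 15.6112 4.5884
65.6251 44.3767 22.8513 7.6426 1.2043
74.1729 55.5578 32.3000 12.4802 2.2868 0.0000
81.4306 65.6251 43.7011 19.8392 4.3426 0.0000 0.0000
87.5929 74.1729 55.5578 30.3435 8.2464 0.0000 0.0000 0.0000
92.8252 81.4306 65.6251 43.7011 15.6595 0.0000 0.0000 0.0000 0.0000
97.2677 87.5929 74.1729 55.5578 29.7367 0.0000 0.0000 0.0000 0.0000 0.0000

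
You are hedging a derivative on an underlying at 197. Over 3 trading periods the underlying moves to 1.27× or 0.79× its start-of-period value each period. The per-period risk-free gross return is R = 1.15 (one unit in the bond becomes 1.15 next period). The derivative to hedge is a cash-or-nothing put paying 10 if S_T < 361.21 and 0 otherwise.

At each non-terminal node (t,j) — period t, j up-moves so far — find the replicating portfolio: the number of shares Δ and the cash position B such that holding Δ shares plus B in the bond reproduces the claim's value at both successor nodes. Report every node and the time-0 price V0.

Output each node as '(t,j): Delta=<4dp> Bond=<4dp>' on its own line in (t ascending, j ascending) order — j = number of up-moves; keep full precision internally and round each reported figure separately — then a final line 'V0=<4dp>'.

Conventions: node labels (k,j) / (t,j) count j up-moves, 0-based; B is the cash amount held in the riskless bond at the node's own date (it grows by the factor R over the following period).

Since d<R<u, set p* = (R−d)/(u−d) = 0.7500; price each node as the discounted p*-expectation of its children.
Expiry values: V(3,0)=10.0000, V(3,1)=10.0000, V(3,2)=10.0000, V(3,3)=0.0000
  t=2,j=0: stock 122.9477 → up 156.1436 (V=10.0000), down 97.1287 (V=10.0000). Price 8.6957; hedge Δ=0.0000, bond B=8.6957.
  t=2,j=1: stock 197.6501 → up 251.0156 (V=10.0000), down 156.1436 (V=10.0000). Price 8.6957; hedge Δ=0.0000, bond B=8.6957.
  t=2,j=2: stock 317.7413 → up 403.5315 (V=0.0000), down 251.0156 (V=10.0000). Price 2.1739; hedge Δ=-0.0656, bond B=23.0072.
  t=1,j=0: stock 155.6300 → up 197.6501 (V=8.6957), down 122.9477 (V=8.6957). Price 7.5614; hedge Δ=0.0000, bond B=7.5614.
  t=1,j=1: stock 250.1900 → up 317.7413 (V=2.1739), down 197.6501 (V=8.6957). Price 3.3081; hedge Δ=-0.0543, bond B=16.8951.
  t=0,j=0: stock 197.0000 → up 250.1900 (V=3.3081), down 155.6300 (V=7.5614). Price 3.8013; hedge Δ=-0.0450, bond B=12.6623.
As a check, the time-0 holding Δ(0,0)·S0 + B(0,0) comes to 3.8013 — exactly V0.

(0,0): Delta=-0.0450 Bond=12.6623
(1,0): Delta=0.0000 Bond=7.5614
(1,1): Delta=-0.0543 Bond=16.8951
(2,0): Delta=0.0000 Bond=8.6957
(2,1): Delta=0.0000 Bond=8.6957
(2,2): Delta=-0.0656 Bond=23.0072
V0=3.8013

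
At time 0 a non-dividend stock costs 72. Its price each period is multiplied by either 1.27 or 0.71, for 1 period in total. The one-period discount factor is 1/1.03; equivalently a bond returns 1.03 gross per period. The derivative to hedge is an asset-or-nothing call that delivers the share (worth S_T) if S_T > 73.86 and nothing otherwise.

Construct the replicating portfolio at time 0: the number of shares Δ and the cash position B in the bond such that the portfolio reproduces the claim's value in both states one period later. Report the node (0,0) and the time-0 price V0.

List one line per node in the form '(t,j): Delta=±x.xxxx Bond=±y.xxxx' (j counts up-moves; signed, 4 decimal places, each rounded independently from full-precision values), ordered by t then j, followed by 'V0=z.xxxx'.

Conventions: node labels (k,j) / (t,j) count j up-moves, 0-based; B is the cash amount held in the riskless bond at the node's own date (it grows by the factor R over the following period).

Arbitrage-free pricing uses the up-move probability p* = (R−d)/(u−d) = 0.5714, discounting each step at R = 1.03.
Payoffs at expiry: V(1,0)=0.0000, V(1,1)=91.4400
  t=0,j=0: stock 72.0000 → up 91.4400 (V=91.4400), down 51.1200 (V=0.0000). Price 50.7295; hedge Δ=2.2679, bond B=-112.5562.
Verification: the root portfolio costs Δ(0,0)·S0 + B(0,0) = 50.7295, matching V0.

(0,0): Delta=2.2679 Bond=-112.5562
V0=50.7295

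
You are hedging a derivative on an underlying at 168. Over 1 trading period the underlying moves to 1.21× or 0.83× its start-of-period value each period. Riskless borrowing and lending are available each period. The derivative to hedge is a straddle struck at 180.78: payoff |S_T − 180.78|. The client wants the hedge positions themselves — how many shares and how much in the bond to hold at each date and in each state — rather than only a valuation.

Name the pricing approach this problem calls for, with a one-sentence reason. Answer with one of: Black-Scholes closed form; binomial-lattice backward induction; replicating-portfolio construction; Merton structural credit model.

Key observation: a price alone would not answer the question — the per-node share/bond construction on the spot-168, 1.21/0.83 tree is required, and only the replicating-portfolio method yields it.

framework: replicating-portfolio construction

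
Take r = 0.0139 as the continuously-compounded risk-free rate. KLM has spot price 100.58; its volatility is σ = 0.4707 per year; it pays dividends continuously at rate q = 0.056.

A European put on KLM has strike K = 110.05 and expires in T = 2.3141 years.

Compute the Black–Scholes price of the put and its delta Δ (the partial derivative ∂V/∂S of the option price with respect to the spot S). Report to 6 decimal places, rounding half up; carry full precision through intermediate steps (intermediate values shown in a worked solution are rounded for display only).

σ√T = 0.4707·√2.3141 = 0.716037
d₁ = (ln(S/K) + (r−q+σ²/2)T) / (σ√T) = (ln(100.58/110.05) + (0.0139−0.056+0.4707²/2)·2.3141) / 0.716037 = (-0.089981 + 0.158931) / 0.716037 = 0.096293
d₂ = d₁ − σ√T = 0.096293 − 0.716037 = -0.619744
e^{−rT} = 0.968346
e^{−qT} = 0.878456
N(−d₁) = 0.461644,  N(−d₂) = 0.732287
Put price V = K·e^{−rT}·N(−d₂) − S·e^{−qT}·N(−d₁) = 78.037205 − 40.788595 = 37.248610
Δ = −e^{−qT}·N(−d₁) = -0.405534

price = 37.248610
Δ = -0.405534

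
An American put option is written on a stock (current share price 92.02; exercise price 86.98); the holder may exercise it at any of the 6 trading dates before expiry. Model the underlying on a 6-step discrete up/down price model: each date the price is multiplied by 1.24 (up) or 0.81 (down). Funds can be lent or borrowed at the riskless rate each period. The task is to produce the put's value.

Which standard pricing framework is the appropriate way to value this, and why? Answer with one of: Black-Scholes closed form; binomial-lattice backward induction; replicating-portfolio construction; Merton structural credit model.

Key observation: early exercise of the strike-86.98 put must be checked at each of the 6 dates (spot 92.02), which forces a node-by-node comparison of intrinsic and continuation value backward from expiry.

framework: binomial-lattice backward induction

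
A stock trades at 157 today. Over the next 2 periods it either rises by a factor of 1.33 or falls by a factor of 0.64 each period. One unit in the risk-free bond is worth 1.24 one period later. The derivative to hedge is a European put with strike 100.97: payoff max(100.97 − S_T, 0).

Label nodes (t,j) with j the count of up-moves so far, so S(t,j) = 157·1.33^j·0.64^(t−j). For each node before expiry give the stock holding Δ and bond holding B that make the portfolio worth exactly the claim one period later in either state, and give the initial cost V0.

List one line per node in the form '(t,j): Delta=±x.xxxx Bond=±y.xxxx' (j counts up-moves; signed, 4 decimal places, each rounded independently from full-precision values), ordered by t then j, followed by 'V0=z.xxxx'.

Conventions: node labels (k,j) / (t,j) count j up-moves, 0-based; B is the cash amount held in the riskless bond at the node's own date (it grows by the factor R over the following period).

Since d<R<u, set p* = (R−d)/(u−d) = 0.8696; price each node as the discounted p*-expectation of its children.
Expiry values: V(2,0)=36.6628, V(2,1)=0.0000, V(2,2)=0.0000
Node (1,0) S=100.4800: V=(p*·0.0000+(1−p*)·36.6628)/1.24=3.8565; Δ=(0.0000−36.6628)/(133.6384−64.3072)=-0.5288; B=V−Δ·S=56.9910
Node (1,1) S=208.8100: V=(p*·0.0000+(1−p*)·0.0000)/1.24=0.0000; Δ=(0.0000−0.0000)/(277.7173−133.6384)=0.0000; B=V−Δ·S=0.0000
Node (0,0) S=157.0000: V=(p*·0.0000+(1−p*)·3.8565)/1.24=0.4057; Δ=(0.0000−3.8565)/(208.8100−100.4800)=-0.0356; B=V−Δ·S=5.9948
As a check, the time-0 holding Δ(0,0)·S0 + B(0,0) comes to 0.4057 — exactly V0.

(0,0): Delta=-0.0356 Bond=5.9948
(1,0): Delta=-0.5288 Bond=56.9910
(1,1): Delta=0.0000 Bond=0.0000
V0=0.4057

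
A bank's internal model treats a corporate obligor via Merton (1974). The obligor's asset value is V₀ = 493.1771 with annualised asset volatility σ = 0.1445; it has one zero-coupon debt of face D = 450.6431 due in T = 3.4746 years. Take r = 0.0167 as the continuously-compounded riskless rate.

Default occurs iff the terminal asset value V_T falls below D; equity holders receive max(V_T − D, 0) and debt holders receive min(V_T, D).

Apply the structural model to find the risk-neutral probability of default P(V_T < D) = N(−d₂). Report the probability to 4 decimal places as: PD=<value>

PD=0.3389

Apply the equity-as-call identities (strike 450.6431, horizon 3.4746 years):
d₁ = [ln(V₀/D) + (r + σ²/2)T] / (σ√T)
   = [ln(493.1771/450.6431) + (0.0167 + 0.5·0.1445²)·3.4746] / (0.1445·√3.4746)
   = [0.090193 + 0.094301] / 0.269352 = 0.684954
d₂ = d₁ − σ√T = 0.684954 − 0.269352 = 0.415602
risk-neutral PD = N(−d₂) = N(-0.415602) = 0.338851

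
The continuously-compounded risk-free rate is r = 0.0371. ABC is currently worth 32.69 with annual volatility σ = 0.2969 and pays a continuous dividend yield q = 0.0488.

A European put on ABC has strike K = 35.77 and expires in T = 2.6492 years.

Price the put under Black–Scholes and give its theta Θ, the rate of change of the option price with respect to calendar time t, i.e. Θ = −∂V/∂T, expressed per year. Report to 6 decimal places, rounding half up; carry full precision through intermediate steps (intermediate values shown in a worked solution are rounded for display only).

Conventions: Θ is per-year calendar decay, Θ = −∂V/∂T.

price = 7.863686
Θ = -0.922652

σ√T = 0.2969·√2.6492 = 0.483245
d₁ = (ln(S/K) + (r−q+σ²/2)T) / (σ√T) = (ln(32.69/35.77) + (0.0371−0.0488+0.2969²/2)·2.6492) / 0.483245 = (-0.090040 + 0.085767) / 0.483245 = -0.008842
d₂ = d₁ − σ√T = -0.008842 − 0.483245 = -0.492088
e^{−rT} = 0.906390
e^{−qT} = 0.878727
N(−d₁) = 0.503528,  N(−d₂) = 0.688671
Put price V = K·e^{−rT}·N(−d₂) − S·e^{−qT}·N(−d₁) = 22.327810 − 14.464124 = 7.863686
φ(d₁) = (1/√(2π))·e^{−d₁²/2} = 0.398927
Θ = −S·e^{−qT}·φ(d₁)·σ/(2√T) − q·S·e^{−qT}·N(−d₁) + r·K·e^{−rT}·N(−d₂) = −1.045165 − 0.705849 + 0.828362 = -0.922652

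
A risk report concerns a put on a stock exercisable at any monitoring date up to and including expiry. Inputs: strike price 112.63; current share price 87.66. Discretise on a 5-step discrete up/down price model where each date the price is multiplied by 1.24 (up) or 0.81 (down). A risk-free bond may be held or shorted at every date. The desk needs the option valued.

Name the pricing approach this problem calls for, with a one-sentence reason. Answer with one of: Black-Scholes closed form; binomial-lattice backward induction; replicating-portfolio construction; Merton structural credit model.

Key observation: the put (strike 112.63 on spot 87.66) is American-style on a 5-step discrete price model, so the early-exercise decision at every node requires stepwise backward valuation — a closed form cannot price the exercise right.

framework: binomial-lattice backward induction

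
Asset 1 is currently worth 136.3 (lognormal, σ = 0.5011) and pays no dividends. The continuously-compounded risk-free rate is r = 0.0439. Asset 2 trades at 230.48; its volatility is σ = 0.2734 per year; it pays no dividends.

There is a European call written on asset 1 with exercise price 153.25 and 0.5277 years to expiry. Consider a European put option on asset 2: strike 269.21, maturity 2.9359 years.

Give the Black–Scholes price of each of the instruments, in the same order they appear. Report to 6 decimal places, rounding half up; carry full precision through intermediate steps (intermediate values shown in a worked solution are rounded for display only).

price(asset 1 call K=153.25) = 14.612472
price(asset 2 put K=269.21) = 46.410330

[asset 1 call K=153.25]
σ√T = 0.5011·√0.5277 = 0.364014
d₁ = (ln(S/K) + (r+σ²/2)T) / (σ√T) = (ln(136.3/153.25) + (0.0439+0.5011²/2)·0.5277) / 0.364014 = (-0.117212 + 0.089419) / 0.364014 = -0.076352
d₂ = d₁ − σ√T = -0.076352 − 0.364014 = -0.440366
e^{−rT} = 0.977100
N(d₁) = 0.469570,  N(d₂) = 0.329836
price = S·N(d₁) − K·e^{−rT}·N(d₂) = 64.002332 − 49.389860 = 14.612472
[asset 2 put K=269.21]
σ√T = 0.2734·√2.9359 = 0.468456
d₁ = (ln(S/K) + (r+σ²/2)T) / (σ√T) = (ln(230.48/269.21) + (0.0439+0.2734²/2)·2.9359) / 0.468456 = (-0.155328 + 0.238612) / 0.468456 = 0.177784
d₂ = d₁ − σ√T = 0.177784 − 0.468456 = -0.290672
e^{−rT} = 0.879074
N(−d₁) = 0.429446,  N(−d₂) = 0.614349
price = K·e^{−rT}·N(−d₂) − S·N(−d₁) = 145.389116 − 98.978786 = 46.410330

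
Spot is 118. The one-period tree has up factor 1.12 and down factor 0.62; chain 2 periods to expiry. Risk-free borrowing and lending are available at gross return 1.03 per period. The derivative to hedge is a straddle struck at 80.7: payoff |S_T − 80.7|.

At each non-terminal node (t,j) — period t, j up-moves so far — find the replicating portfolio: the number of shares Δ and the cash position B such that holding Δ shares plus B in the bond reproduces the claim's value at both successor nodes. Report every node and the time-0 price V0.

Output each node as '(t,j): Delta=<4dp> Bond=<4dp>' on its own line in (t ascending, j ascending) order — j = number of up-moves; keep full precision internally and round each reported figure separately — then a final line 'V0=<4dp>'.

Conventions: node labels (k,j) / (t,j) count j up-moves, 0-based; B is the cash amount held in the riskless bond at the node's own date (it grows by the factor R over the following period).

(0,0): Delta=0.7906 Bond=-49.2046
(1,0): Delta=-0.9322 Bond=75.3658
(1,1): Delta=1.0000 Bond=-78.3495
V0=44.0911

Arbitrage-free pricing uses the up-move probability p* = (R−d)/(u−d) = 0.8200, discounting each step at R = 1.03.
At maturity the claim pays: V(2,0)=35.3408, V(2,1)=1.2392, V(2,2)=67.3192
Node (1,0) S=73.1600: V=(p*·1.2392+(1−p*)·35.3408)/1.03=7.1626; Δ=(1.2392−35.3408)/(81.9392−45.3592)=-0.9322; B=V−Δ·S=75.3658
Node (1,1) S=132.1600: V=(p*·67.3192+(1−p*)·1.2392)/1.03=53.8105; Δ=(67.3192−1.2392)/(148.0192−81.9392)=1.0000; B=V−Δ·S=-78.3495
Node (0,0) S=118.0000: V=(p*·53.8105+(1−p*)·7.1626)/1.03=44.0911; Δ=(53.8105−7.1626)/(132.1600−73.1600)=0.7906; B=V−Δ·S=-49.2046
Check: Δ(0,0)·S0 + B(0,0) = 44.0911 = V0.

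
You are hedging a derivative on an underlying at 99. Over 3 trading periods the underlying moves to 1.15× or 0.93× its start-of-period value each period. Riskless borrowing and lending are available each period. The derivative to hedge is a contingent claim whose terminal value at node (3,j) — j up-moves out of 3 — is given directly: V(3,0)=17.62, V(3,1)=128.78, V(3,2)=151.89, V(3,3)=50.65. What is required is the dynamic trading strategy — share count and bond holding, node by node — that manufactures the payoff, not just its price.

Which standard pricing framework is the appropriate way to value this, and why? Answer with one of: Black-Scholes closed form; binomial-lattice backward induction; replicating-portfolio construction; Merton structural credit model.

framework: replicating-portfolio construction

Key observation: the task asks for the hedge itself — share and bond holdings at every node of the 3-period tree on spot 99 with factors 1.15/0.93 — which is exactly what the replicating-portfolio construction produces.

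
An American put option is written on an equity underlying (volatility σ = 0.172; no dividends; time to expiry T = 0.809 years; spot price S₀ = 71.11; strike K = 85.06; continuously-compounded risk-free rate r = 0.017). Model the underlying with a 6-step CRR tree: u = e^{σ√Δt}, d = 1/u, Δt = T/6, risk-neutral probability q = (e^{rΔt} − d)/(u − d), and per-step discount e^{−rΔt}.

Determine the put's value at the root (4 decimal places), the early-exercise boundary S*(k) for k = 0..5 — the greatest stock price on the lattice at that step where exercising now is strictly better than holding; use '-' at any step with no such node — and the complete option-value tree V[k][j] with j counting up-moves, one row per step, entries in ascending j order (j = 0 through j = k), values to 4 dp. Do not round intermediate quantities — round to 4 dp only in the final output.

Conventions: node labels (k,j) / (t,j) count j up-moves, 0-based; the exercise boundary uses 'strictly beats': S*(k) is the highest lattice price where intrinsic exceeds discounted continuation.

Δt=0.13483, u=1.06519, d=0.93880, q=0.50237, disc=e^(-rΔt)=0.99771
k=6 terminal: V=max(K-S,0) → 36.3794 29.8250 22.3882 13.9500 4.3757 0.0000 0.0000
k=5: j=0 S=51.8544 intr=33.2056 cont=33.0109 V=33.2056[EX]; j=1 S=58.8360 intr=26.2240 cont=26.0292 V=26.2240[EX]; j=2 S=66.7577 intr=18.3023 cont=18.1075 V=18.3023[EX]; j=3 S=75.7460 intr=9.3140 cont=9.1192 V=9.3140[EX]; j=4 S=85.9445 intr=0.0000 cont=2.1725 V=2.1725[hold]; j=5 S=97.5161 intr=0.0000 cont=0.0000 V=0.0000[hold]  S*(5)=75.7460
k=4: j=0 S=55.2350 intr=29.8250 cont=29.6303 V=29.8250[EX]; j=1 S=62.6718 intr=22.3882 cont=22.1934 V=22.3882[EX]; j=2 S=71.1100 intr=13.9500 cont=13.7553 V=13.9500[EX]; j=3 S=80.6843 intr=4.3757 cont=5.7132 V=5.7132[hold]; j=4 S=91.5476 intr=0.0000 cont=1.0786 V=1.0786[hold]  S*(4)=71.1100
k=3: j=0 S=58.8360 intr=26.2240 cont=26.0292 V=26.2240[EX]; j=1 S=66.7577 intr=18.3023 cont=18.1075 V=18.3023[EX]; j=2 S=75.7460 intr=9.3140 cont=9.7896 V=9.7896[hold]; j=3 S=85.9445 intr=0.0000 cont=3.3772 V=3.3772[hold]  S*(3)=66.7577
k=2: j=0 S=62.6718 intr=22.3882 cont=22.1934 V=22.3882[EX]; j=1 S=71.1100 intr=13.9500 cont=13.9936 V=13.9936[hold]; j=2 S=80.6843 intr=4.3757 cont=6.5532 V=6.5532[hold]  S*(2)=62.6718
k=1: j=0 S=66.7577 intr=18.3023 cont=18.1294 V=18.3023[EX]; j=1 S=75.7460 intr=9.3140 cont=10.2323 V=10.2323[hold]  S*(1)=66.7577
k=0: j=0 S=71.1100 intr=13.9500 cont=14.2155 V=14.2155[hold]  S*(0)=-

price = 14.2155
boundary = - 66.7577 62.6718 66.7577 71.1100 75.7460
tree:
14.2155
18.3023 10.2323
22.3882 13.9936 6.5532
26.2240 18.3023 9.7896 3.3772
29.8250 22.3882 13.9500 5.7132 1.0786
33.2056 26.2240 18.3023 9.3140 2.1725 0.0000
36.3794 29.8250 22.3882 13.9500 4.3757 0.0000 0.0000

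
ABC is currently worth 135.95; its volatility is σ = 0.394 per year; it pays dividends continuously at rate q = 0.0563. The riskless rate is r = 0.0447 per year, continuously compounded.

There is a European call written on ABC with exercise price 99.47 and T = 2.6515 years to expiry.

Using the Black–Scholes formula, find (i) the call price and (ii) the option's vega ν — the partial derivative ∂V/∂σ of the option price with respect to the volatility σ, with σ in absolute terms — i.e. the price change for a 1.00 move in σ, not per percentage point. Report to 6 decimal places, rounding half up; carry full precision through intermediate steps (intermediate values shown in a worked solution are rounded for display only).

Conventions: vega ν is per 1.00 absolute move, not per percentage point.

price = 42.570415
ν = 56.995137

σ√T = 0.394·√2.6515 = 0.641567
d₁ = (ln(S/K) + (r−q+σ²/2)T) / (σ√T) = (ln(135.95/99.47) + (0.0447−0.0563+0.394²/2)·2.6515) / 0.641567 = (0.312431 + 0.175047) / 0.641567 = 0.759824
d₂ = d₁ − σ√T = 0.759824 − 0.641567 = 0.118257
e^{−rT} = 0.888232
e^{−qT} = 0.861328
N(d₁) = 0.776320,  N(d₂) = 0.547068
Call price V = S·e^{−qT}·N(d₁) − K·e^{−rT}·N(d₂) = 90.905204 − 48.334789 = 42.570415
φ(d₁) = (1/√(2π))·e^{−d₁²/2} = 0.298912
ν = S·e^{−qT}·φ(d₁)·√T = 56.995137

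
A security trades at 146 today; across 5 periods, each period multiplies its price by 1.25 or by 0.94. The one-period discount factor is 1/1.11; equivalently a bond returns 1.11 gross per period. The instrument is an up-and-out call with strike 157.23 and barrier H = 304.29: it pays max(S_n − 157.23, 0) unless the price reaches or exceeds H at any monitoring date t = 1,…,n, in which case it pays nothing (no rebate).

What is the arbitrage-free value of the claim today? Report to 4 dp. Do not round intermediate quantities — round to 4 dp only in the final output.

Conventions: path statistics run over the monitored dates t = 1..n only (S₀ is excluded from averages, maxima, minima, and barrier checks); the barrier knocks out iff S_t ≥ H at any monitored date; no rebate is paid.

Set p* = 0.5484 (from d < R < u); the path-dependent value is the discounted p*-expectation over all price paths.
Enumerate all 2^5 = 32 price paths (U = up ×1.25, D = down ×0.94); each path with k up-moves has probability p*^k·(1−p*)^(5−k).
DDDDD: M=137.2400, payoff=0.0000, prob=0.018786
UDDDD: M=182.5000, payoff=0.0000, prob=0.022811
DUDDD: M=171.5500, payoff=0.0000, prob=0.022811
UUDDD: M=228.1250, payoff=32.2470, prob=0.027700
DDUDD: M=161.2570, payoff=0.0000, prob=0.022811
UDUDD: M=214.4375, payoff=32.2470, prob=0.027700
DUUDD: M=214.4375, payoff=32.2470, prob=0.027700
UUUDD: M=285.1562, payoff=94.7341, prob=0.033635
DDDUD: M=151.5816, payoff=0.0000, prob=0.022811
UDDUD: M=201.5712, payoff=32.2470, prob=0.027700
DUDUD: M=201.5712, payoff=32.2470, prob=0.027700
UUDUD: M=268.0469, payoff=94.7341, prob=0.033635
DDUUD: M=201.5712, payoff=32.2470, prob=0.027700
UDUUD: M=268.0469, payoff=94.7341, prob=0.033635
DUUUD: M=268.0469, payoff=94.7341, prob=0.033635
UUUUD: M=356.4453, payoff=0.0000, prob=0.040843
DDDDU: M=142.4867, payoff=0.0000, prob=0.022811
UDDDU: M=189.4770, payoff=32.2470, prob=0.027700
DUDDU: M=189.4770, payoff=32.2470, prob=0.027700
UUDDU: M=251.9641, payoff=94.7341, prob=0.033635
DDUDU: M=189.4770, payoff=32.2470, prob=0.027700
UDUDU: M=251.9641, payoff=94.7341, prob=0.033635
DUUDU: M=251.9641, payoff=94.7341, prob=0.033635
UUUDU: M=335.0586, payoff=0.0000, prob=0.040843
DDDUU: M=189.4770, payoff=32.2470, prob=0.027700
UDDUU: M=251.9641, payoff=94.7341, prob=0.033635
DUDUU: M=251.9641, payoff=94.7341, prob=0.033635
UUDUU: M=335.0586, payoff=0.0000, prob=0.040843
DDUUU: M=251.9641, payoff=94.7341, prob=0.033635
UDUUU: M=335.0586, payoff=0.0000, prob=0.040843
DUUUU: M=335.0586, payoff=0.0000, prob=0.040843
UUUUU: M=445.5566, payoff=0.0000, prob=0.049595
Price = Σ prob·payoff / R^5 = 40.796300 / 1.685058 = 24.2106

price = 24.2106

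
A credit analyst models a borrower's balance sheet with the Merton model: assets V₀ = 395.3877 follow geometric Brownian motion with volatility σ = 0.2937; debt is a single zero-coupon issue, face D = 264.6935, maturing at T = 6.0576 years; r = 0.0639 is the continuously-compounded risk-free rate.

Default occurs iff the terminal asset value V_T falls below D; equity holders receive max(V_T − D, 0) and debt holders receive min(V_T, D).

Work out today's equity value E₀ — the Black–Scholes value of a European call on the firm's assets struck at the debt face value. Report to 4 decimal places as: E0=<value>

Work the structural quantities from V₀ = 395.3877 against face 264.6935:
d₁ = [ln(V₀/D) + (r + σ²/2)T] / (σ√T)
   = [ln(395.3877/264.6935) + (0.0639 + 0.5·0.2937²)·6.0576] / (0.2937·√6.0576)
   = [0.401294 + 0.648344] / 0.722860 = 1.452063
d₂ = d₁ − σ√T = 1.452063 − 0.722860 = 0.729203
N(d₁) = 0.926758,  N(d₂) = 0.767061,  e^(−rT) = 0.679036
E₀ = V₀·N(d₁) − D·e^(−rT)·N(d₂)
   = 395.3877·0.926758 − 264.6935·0.679036·0.767061 = 228.559793

E0=228.5598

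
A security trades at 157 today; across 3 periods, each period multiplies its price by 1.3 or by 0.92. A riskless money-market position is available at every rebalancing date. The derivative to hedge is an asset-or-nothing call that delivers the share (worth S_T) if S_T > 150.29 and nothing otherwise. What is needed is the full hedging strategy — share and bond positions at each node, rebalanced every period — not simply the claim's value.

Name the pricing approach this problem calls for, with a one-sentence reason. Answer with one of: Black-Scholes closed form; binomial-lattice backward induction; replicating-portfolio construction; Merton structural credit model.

framework: replicating-portfolio construction

Key observation: since the answer must list Δ and B at each node of the 1.3/0.92 lattice on 157, the replicating-portfolio method — solving the two-state system at every node — is the one that applies.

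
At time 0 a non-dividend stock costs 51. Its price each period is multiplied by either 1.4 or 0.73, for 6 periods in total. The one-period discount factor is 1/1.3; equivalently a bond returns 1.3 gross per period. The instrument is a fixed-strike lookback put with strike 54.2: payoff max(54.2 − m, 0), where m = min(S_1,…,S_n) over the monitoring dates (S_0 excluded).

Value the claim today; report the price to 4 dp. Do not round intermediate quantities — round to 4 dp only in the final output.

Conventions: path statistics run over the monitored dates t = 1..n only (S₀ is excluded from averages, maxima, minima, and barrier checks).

Under the martingale measure an up-move has probability p* = 0.8507; value the claim as the probability-weighted average of per-path payoffs, discounted 6 periods at R = 1.3.
Enumerate all 2^6 = 64 price paths (U = up ×1.4, D = down ×0.73); each path with k up-moves has probability p*^k·(1−p*)^(6−k).
DDDDDD: m=7.7180, payoff=46.4820, prob=0.000011
UDDDDD: m=14.8017, payoff=39.3983, prob=0.000063
DUDDDD: m=14.8017, payoff=39.3983, prob=0.000063
UUDDDD: m=28.3869, payoff=25.8131, prob=0.000359
DDUDDD: m=14.8017, payoff=39.3983, prob=0.000063
UDUDDD: m=28.3869, payoff=25.8131, prob=0.000359
DUUDDD: m=28.3869, payoff=25.8131, prob=0.000359
UUUDDD: m=54.4406, payoff=0.0000, prob=0.002047
DDDUDD: m=14.8017, payoff=39.3983, prob=0.000063
UDDUDD: m=28.3869, payoff=25.8131, prob=0.000359
DUDUDD: m=28.3869, payoff=25.8131, prob=0.000359
UUDUDD: m=54.4406, payoff=0.0000, prob=0.002047
DDUUDD: m=27.1779, payoff=27.0221, prob=0.000359
UDUUDD: m=52.1220, payoff=2.0780, prob=0.002047
DUUUDD: m=37.2300, payoff=16.9700, prob=0.002047
UUUUDD: m=71.4000, payoff=0.0000, prob=0.011669
DDDDUD: m=14.4831, payoff=39.7169, prob=0.000063
UDDDUD: m=27.7758, payoff=26.4242, prob=0.000359
DUDDUD: m=27.7758, payoff=26.4242, prob=0.000359
UUDDUD: m=53.2687, payoff=0.9313, prob=0.002047
DDUDUD: m=27.1779, payoff=27.0221, prob=0.000359
UDUDUD: m=52.1220, payoff=2.0780, prob=0.002047
DUUDUD: m=37.2300, payoff=16.9700, prob=0.002047
UUUDUD: m=71.4000, payoff=0.0000, prob=0.011669
DDDUUD: m=19.8399, payoff=34.3601, prob=0.000359
UDDUUD: m=38.0491, payoff=16.1509, prob=0.002047
DUDUUD: m=37.2300, payoff=16.9700, prob=0.002047
UUDUUD: m=71.4000, payoff=0.0000, prob=0.011669
DDUUUD: m=27.1779, payoff=27.0221, prob=0.002047
UDUUUD: m=52.1220, payoff=2.0780, prob=0.011669
DUUUUD: m=37.2300, payoff=16.9700, prob=0.011669
UUUUUD: m=71.4000, payoff=0.0000, prob=0.066516
DDDDDU: m=10.5727, payoff=43.6273, prob=0.000063
UDDDDU: m=20.2763, payoff=33.9237, prob=0.000359
DUDDDU: m=20.2763, payoff=33.9237, prob=0.000359
UUDDDU: m=38.8861, payoff=15.3139, prob=0.002047
DDUDDU: m=20.2763, payoff=33.9237, prob=0.000359
UDUDDU: m=38.8861, payoff=15.3139, prob=0.002047
DUUDDU: m=37.2300, payoff=16.9700, prob=0.002047
UUUDDU: m=71.4000, payoff=0.0000, prob=0.011669
DDDUDU: m=19.8399, payoff=34.3601, prob=0.000359
UDDUDU: m=38.0491, payoff=16.1509, prob=0.002047
DUDUDU: m=37.2300, payoff=16.9700, prob=0.002047
UUDUDU: m=71.4000, payoff=0.0000, prob=0.011669
DDUUDU: m=27.1779, payoff=27.0221, prob=0.002047
UDUUDU: m=52.1220, payoff=2.0780, prob=0.011669
DUUUDU: m=37.2300, payoff=16.9700, prob=0.011669
UUUUDU: m=71.4000, payoff=0.0000, prob=0.066516
DDDDUU: m=14.4831, payoff=39.7169, prob=0.000359
UDDDUU: m=27.7758, payoff=26.4242, prob=0.002047
DUDDUU: m=27.7758, payoff=26.4242, prob=0.002047
UUDDUU: m=53.2687, payoff=0.9313, prob=0.011669
DDUDUU: m=27.1779, payoff=27.0221, prob=0.002047
UDUDUU: m=52.1220, payoff=2.0780, prob=0.011669
DUUDUU: m=37.2300, payoff=16.9700, prob=0.011669
UUUDUU: m=71.4000, payoff=0.0000, prob=0.066516
DDDUUU: m=19.8399, payoff=34.3601, prob=0.002047
UDDUUU: m=38.0491, payoff=16.1509, prob=0.011669
DUDUUU: m=37.2300, payoff=16.9700, prob=0.011669
UUDUUU: m=71.4000, payoff=0.0000, prob=0.066516
DDUUUU: m=27.1779, payoff=27.0221, prob=0.011669
UDUUUU: m=52.1220, payoff=2.0780, prob=0.066516
DUUUUU: m=37.2300, payoff=16.9700, prob=0.066516
UUUUUU: m=71.4000, payoff=0.0000, prob=0.379141
Price = Σ prob·payoff / R^6 = 3.479949 / 4.826809 = 0.7210

price = 0.7210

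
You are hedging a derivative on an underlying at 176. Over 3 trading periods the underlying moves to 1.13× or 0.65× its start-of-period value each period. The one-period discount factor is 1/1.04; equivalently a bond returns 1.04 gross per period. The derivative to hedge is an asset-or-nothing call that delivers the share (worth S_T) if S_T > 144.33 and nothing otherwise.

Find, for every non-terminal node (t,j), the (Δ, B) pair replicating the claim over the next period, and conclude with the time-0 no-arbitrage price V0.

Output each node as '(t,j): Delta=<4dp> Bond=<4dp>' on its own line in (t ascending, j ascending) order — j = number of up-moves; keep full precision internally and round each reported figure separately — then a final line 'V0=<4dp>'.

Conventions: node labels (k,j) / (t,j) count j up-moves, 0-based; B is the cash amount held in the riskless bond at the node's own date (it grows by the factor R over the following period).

(0,0): Delta=1.2665 Bond=-53.5809
(1,0): Delta=2.0783 Bond=-148.5976
(1,1): Delta=1.1587 Bond=-34.2917
(2,0): Delta=0.0000 Bond=0.0000
(2,1): Delta=2.3542 Bond=-190.2049
(2,2): Delta=1.0000 Bond=0.0000
V0=169.3155

Arbitrage-free pricing uses the up-move probability p* = (R−d)/(u−d) = 0.8125, discounting each step at R = 1.04.
Payoffs at expiry: V(3,0)=0.0000, V(3,1)=0.0000, V(3,2)=146.0774, V(3,3)=253.9499
Node (2,0) S=74.3600: V=(p*·0.0000+(1−p*)·0.0000)/1.04=0.0000; Δ=(0.0000−0.0000)/(84.0268−48.3340)=0.0000; B=V−Δ·S=0.0000
Node (2,1) S=129.2720: V=(p*·146.0774+(1−p*)·0.0000)/1.04=114.1229; Δ=(146.0774−0.0000)/(146.0774−84.0268)=2.3542; B=V−Δ·S=-190.2049
Node (2,2) S=224.7344: V=(p*·253.9499+(1−p*)·146.0774)/1.04=224.7344; Δ=(253.9499−146.0774)/(253.9499−146.0774)=1.0000; B=V−Δ·S=0.0000
Node (1,0) S=114.4000: V=(p*·114.1229+(1−p*)·0.0000)/1.04=89.1585; Δ=(114.1229−0.0000)/(129.2720−74.3600)=2.0783; B=V−Δ·S=-148.5976
Node (1,1) S=198.8800: V=(p*·224.7344+(1−p*)·114.1229)/1.04=196.1488; Δ=(224.7344−114.1229)/(224.7344−129.2720)=1.1587; B=V−Δ·S=-34.2917
Node (0,0) S=176.0000: V=(p*·196.1488+(1−p*)·89.1585)/1.04=169.3155; Δ=(196.1488−89.1585)/(198.8800−114.4000)=1.2665; B=V−Δ·S=-53.5809
Sanity check at the root: Δ(0,0)·S0 + B(0,0) reproduces V0 = 169.3155.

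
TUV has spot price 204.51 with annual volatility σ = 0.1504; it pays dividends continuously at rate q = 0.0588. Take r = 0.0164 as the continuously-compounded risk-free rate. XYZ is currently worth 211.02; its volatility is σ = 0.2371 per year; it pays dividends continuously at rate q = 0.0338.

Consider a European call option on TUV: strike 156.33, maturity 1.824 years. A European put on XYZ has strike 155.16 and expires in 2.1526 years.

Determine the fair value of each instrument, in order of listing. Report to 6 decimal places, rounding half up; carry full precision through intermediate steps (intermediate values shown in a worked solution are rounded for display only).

price(TUV call K=156.33) = 35.130828
price(XYZ put K=155.16) = 7.407452

[TUV call K=156.33]
σ√T = 0.1504·√1.824 = 0.203124
d₁ = (ln(S/K) + (r−q+σ²/2)T) / (σ√T) = (ln(204.51/156.33) + (0.0164−0.0588+0.1504²/2)·1.824) / 0.203124 = (0.268648 − 0.056708) / 0.203124 = 1.043403
d₂ = d₁ − σ√T = 1.043403 − 0.203124 = 0.840279
e^{−rT} = 0.970529
e^{−qT} = 0.898300
N(d₁) = 0.851619,  N(d₂) = 0.799624
price = S·e^{−qT}·N(d₁) − K·e^{−rT}·N(d₂) = 156.452088 − 121.321259 = 35.130828
[XYZ put K=155.16]
σ√T = 0.2371·√2.1526 = 0.347867
d₁ = (ln(S/K) + (r−q+σ²/2)T) / (σ√T) = (ln(211.02/155.16) + (0.0164−0.0338+0.2371²/2)·2.1526) / 0.347867 = (0.307496 + 0.023050) / 0.347867 = 0.950210
d₂ = d₁ − σ√T = 0.950210 − 0.347867 = 0.602343
e^{−rT} = 0.965313
e^{−qT} = 0.929826
N(−d₁) = 0.171003,  N(−d₂) = 0.273473
price = K·e^{−rT}·N(−d₂) − S·e^{−qT}·N(−d₁) = 40.960247 − 33.552795 = 7.407452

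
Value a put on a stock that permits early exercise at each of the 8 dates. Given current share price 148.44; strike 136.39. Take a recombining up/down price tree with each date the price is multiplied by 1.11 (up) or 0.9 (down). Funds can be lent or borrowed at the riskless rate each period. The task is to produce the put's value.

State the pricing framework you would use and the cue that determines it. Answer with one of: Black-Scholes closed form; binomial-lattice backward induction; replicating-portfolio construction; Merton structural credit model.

Key observation: an American put (K = 136.39, S₀ = 148.44) on a 8-date tree has no closed form — the optimal stopping decision is embedded and must be resolved recursively from expiry.

framework: binomial-lattice backward induction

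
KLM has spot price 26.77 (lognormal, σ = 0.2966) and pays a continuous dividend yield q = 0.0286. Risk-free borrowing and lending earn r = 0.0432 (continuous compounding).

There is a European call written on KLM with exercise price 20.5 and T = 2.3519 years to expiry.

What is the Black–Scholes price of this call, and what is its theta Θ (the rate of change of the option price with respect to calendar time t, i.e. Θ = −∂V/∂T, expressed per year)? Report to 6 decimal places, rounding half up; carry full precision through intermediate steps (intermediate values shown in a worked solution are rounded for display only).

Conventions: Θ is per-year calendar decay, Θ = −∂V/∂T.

price = 7.978921
Θ = -0.602479

σ√T = 0.2966·√2.3519 = 0.454863
d₁ = (ln(S/K) + (r−q+σ²/2)T) / (σ√T) = (ln(26.77/20.5) + (0.0432−0.0286+0.2966²/2)·2.3519) / 0.454863 = (0.266857 + 0.137788) / 0.454863 = 0.889597
d₂ = d₁ − σ√T = 0.889597 − 0.454863 = 0.434734
e^{−rT} = 0.903389
e^{−qT} = 0.934948
N(d₁) = 0.813159,  N(d₂) = 0.668122
Call price V = S·e^{−qT}·N(d₁) − K·e^{−rT}·N(d₂) = 20.352196 − 12.373275 = 7.978921
φ(d₁) = (1/√(2π))·e^{−d₁²/2} = 0.268574
Θ = −S·e^{−qT}·φ(d₁)·σ/(2√T) + q·S·e^{−qT}·N(d₁) − r·K·e^{−rT}·N(d₂) = −0.650026 + 0.582073 − 0.534525 = -0.602479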